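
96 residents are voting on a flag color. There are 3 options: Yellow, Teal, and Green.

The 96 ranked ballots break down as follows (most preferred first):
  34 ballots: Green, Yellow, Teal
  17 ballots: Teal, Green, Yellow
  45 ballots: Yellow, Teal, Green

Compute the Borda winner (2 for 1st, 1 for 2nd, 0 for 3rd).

Yellow

Yellow: 34×1 + 17×0 + 45×2 = 124
Teal: 34×0 + 17×2 + 45×1 = 79
Green: 34×2 + 17×1 + 45×0 = 85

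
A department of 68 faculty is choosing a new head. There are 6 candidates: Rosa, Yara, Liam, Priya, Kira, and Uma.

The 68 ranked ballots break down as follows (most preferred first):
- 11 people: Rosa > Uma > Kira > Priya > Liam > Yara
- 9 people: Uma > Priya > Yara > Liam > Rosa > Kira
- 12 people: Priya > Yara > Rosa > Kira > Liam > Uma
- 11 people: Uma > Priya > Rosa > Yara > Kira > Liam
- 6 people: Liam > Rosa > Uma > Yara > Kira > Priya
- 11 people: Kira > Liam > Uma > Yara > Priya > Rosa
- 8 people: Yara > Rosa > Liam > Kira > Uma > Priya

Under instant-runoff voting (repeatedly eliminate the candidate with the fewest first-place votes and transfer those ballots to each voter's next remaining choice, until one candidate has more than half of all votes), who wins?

Round 1: Rosa 11, Yara 8, Liam 6, Priya 12, Kira 11, Uma 20. Liam eliminated.
Round 2: Rosa 17, Yara 8, Priya 12, Kira 11, Uma 20. Yara eliminated.
Round 3: Rosa 25, Priya 12, Kira 11, Uma 20. Kira eliminated.
Round 4: Rosa 25, Priya 12, Uma 31. Priya eliminated.
Round 5: Rosa 37, Uma 31. Rosa has a majority (≥35).

Rosa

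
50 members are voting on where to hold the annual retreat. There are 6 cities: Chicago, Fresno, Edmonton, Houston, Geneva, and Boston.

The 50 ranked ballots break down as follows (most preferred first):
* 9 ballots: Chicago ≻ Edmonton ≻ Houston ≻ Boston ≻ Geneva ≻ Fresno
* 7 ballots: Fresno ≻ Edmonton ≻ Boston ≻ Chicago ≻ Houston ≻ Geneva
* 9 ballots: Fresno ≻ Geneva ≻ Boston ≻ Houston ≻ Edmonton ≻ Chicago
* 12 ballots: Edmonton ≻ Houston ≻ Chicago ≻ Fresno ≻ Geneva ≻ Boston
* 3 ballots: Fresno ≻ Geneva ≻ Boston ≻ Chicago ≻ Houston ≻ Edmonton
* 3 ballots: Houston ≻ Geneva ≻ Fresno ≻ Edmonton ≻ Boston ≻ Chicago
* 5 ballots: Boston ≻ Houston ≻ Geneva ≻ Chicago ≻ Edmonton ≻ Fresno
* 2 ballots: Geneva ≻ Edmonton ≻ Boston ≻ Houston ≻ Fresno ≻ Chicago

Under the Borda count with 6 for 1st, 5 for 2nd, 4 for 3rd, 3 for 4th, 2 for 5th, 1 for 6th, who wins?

Edmonton

Chicago: 9×6 + 7×3 + 9×1 + 12×4 + 3×3 + 3×1 + 5×3 + 2×1 = 161
Fresno: 9×1 + 7×6 + 9×6 + 12×3 + 3×6 + 3×4 + 5×1 + 2×2 = 180
Edmonton: 9×5 + 7×5 + 9×2 + 12×6 + 3×1 + 3×3 + 5×2 + 2×5 = 202
Houston: 9×4 + 7×2 + 9×3 + 12×5 + 3×2 + 3×6 + 5×5 + 2×3 = 192
Geneva: 9×2 + 7×1 + 9×5 + 12×2 + 3×5 + 3×5 + 5×4 + 2×6 = 156
Boston: 9×3 + 7×4 + 9×4 + 12×1 + 3×4 + 3×2 + 5×6 + 2×4 = 159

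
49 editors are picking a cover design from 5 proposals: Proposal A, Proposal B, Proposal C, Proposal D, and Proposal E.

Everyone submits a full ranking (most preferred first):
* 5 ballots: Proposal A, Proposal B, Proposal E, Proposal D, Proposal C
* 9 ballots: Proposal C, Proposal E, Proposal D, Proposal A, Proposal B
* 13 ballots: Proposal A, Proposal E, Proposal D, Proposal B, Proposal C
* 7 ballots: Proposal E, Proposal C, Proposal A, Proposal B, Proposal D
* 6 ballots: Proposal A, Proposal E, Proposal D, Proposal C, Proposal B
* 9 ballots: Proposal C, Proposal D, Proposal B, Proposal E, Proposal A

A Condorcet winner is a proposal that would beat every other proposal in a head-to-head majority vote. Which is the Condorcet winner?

Proposal E

Proposal E vs Proposal A: 25–24
Proposal E vs Proposal B: 35–14
Proposal E vs Proposal C: 31–18
Proposal E vs Proposal D: 40–9
Proposal E beats every other proposal.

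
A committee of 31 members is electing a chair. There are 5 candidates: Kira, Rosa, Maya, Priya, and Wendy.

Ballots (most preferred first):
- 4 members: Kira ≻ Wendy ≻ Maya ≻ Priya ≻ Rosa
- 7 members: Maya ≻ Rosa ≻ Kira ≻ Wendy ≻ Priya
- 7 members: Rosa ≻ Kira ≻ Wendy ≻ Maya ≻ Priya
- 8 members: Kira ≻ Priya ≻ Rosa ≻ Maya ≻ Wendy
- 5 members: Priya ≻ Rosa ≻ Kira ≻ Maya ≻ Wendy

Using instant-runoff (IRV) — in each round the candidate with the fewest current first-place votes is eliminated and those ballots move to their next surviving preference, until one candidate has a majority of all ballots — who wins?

Round 1: Kira 12, Rosa 7, Maya 7, Priya 5, Wendy 0. Wendy eliminated.
Round 2: Kira 12, Rosa 7, Maya 7, Priya 5. Priya eliminated.
Round 3: Kira 12, Rosa 12, Maya 7. Maya eliminated.
Round 4: Kira 12, Rosa 19. Rosa has a majority (≥16).

Rosa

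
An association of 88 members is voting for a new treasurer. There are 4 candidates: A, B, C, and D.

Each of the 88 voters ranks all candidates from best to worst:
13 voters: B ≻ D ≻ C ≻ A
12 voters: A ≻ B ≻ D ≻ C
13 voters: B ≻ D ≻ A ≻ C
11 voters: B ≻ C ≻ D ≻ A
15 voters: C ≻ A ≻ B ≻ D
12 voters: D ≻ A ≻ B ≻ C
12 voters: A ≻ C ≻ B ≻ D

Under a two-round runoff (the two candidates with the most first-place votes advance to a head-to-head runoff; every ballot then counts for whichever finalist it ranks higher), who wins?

A

Round 1 first-place votes: A 24, B 37, C 15, D 12. B and A advance.
Runoff: B is ranked above A on 37 ballots, A above B on 51.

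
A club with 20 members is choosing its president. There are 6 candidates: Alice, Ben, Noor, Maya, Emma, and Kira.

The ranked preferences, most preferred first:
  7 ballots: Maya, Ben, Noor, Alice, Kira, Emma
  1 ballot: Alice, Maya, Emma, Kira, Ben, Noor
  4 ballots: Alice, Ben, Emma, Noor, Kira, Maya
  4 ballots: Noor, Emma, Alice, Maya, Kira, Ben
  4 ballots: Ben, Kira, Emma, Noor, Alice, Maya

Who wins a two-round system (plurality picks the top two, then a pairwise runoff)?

Alice

Round 1 first-place votes: Alice 5, Ben 4, Noor 4, Maya 7, Emma 0, Kira 0. Maya and Alice advance.
Runoff: Maya is ranked above Alice on 7 ballots, Alice above Maya on 13.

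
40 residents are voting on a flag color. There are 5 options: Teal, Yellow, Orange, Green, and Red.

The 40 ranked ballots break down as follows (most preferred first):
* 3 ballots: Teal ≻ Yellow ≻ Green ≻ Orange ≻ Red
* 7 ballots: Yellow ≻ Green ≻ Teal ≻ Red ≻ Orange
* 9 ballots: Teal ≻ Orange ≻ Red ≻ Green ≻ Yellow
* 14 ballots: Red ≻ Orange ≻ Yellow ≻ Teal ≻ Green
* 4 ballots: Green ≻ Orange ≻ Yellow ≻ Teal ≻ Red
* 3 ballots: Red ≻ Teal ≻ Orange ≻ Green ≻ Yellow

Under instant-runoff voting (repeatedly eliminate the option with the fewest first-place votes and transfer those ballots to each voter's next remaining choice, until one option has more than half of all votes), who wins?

Teal

Round 1: Teal 12, Yellow 7, Orange 0, Green 4, Red 17. Orange eliminated.
Round 2: Teal 12, Yellow 7, Green 4, Red 17. Green eliminated.
Round 3: Teal 12, Yellow 11, Red 17. Yellow eliminated.
Round 4: Teal 23, Red 17. Teal has a majority (≥21).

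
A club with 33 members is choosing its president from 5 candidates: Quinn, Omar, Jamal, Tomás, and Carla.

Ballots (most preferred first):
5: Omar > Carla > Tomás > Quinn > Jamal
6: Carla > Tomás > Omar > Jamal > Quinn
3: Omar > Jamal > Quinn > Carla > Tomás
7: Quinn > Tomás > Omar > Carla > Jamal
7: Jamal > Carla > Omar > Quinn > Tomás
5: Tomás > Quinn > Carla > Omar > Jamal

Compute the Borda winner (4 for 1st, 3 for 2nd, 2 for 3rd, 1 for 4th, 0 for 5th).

Carla

Quinn: 5×1 + 6×0 + 3×2 + 7×4 + 7×1 + 5×3 = 61
Omar: 5×4 + 6×2 + 3×4 + 7×2 + 7×2 + 5×1 = 77
Jamal: 5×0 + 6×1 + 3×3 + 7×0 + 7×4 + 5×0 = 43
Tomás: 5×2 + 6×3 + 3×0 + 7×3 + 7×0 + 5×4 = 69
Carla: 5×3 + 6×4 + 3×1 + 7×1 + 7×3 + 5×2 = 80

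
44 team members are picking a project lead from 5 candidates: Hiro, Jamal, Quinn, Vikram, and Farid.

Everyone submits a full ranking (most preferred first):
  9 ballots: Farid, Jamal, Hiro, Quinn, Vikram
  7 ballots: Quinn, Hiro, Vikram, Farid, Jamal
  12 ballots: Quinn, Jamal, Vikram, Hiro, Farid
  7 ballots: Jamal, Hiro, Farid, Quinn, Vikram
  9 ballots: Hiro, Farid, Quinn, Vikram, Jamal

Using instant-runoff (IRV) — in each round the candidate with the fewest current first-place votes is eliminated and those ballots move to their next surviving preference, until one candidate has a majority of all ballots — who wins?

Hiro

Round 1: Hiro 9, Jamal 7, Quinn 19, Vikram 0, Farid 9. Vikram eliminated.
Round 2: Hiro 9, Jamal 7, Quinn 19, Farid 9. Jamal eliminated.
Round 3: Hiro 16, Quinn 19, Farid 9. Farid eliminated.
Round 4: Hiro 25, Quinn 19. Hiro has a majority (≥23).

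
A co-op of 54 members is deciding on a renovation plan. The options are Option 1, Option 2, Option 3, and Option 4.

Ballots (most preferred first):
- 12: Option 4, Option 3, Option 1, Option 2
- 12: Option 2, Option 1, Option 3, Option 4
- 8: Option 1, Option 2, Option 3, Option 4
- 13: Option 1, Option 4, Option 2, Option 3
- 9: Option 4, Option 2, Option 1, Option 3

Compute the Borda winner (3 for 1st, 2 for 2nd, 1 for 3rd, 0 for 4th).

Option 1: 12×1 + 12×2 + 8×3 + 13×3 + 9×1 = 108
Option 2: 12×0 + 12×3 + 8×2 + 13×1 + 9×2 = 83
Option 3: 12×2 + 12×1 + 8×1 + 13×0 + 9×0 = 44
Option 4: 12×3 + 12×0 + 8×0 + 13×2 + 9×3 = 89

Option 1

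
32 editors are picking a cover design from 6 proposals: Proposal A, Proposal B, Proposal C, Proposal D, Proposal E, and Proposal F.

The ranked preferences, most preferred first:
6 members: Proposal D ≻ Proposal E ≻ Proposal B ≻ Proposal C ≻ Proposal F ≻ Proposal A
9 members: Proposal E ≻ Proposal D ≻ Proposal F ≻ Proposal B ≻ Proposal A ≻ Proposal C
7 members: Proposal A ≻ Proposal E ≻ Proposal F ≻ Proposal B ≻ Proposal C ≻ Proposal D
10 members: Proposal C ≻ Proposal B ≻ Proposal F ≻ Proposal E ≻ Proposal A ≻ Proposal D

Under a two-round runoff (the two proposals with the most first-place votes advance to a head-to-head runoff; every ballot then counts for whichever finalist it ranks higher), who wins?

Proposal E

Round 1 first-place votes: Proposal A 7, Proposal B 0, Proposal C 10, Proposal D 6, Proposal E 9, Proposal F 0. Proposal C and Proposal E advance.
Runoff: Proposal C is ranked above Proposal E on 10 ballots, Proposal E above Proposal C on 22.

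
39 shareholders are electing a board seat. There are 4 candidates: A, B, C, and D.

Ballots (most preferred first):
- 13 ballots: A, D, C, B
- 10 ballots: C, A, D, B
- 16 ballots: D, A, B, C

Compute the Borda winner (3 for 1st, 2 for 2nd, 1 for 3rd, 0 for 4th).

A

A: 13×3 + 10×2 + 16×2 = 91
B: 13×0 + 10×0 + 16×1 = 16
C: 13×1 + 10×3 + 16×0 = 43
D: 13×2 + 10×1 + 16×3 = 84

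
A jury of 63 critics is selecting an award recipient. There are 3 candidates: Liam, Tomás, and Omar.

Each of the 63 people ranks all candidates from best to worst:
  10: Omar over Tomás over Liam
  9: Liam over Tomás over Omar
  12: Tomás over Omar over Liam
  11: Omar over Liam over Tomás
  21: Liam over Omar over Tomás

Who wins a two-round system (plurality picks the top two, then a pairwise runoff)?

Omar

Round 1 first-place votes: Liam 30, Tomás 12, Omar 21. Liam and Omar advance.
Runoff: Liam is ranked above Omar on 30 ballots, Omar above Liam on 33.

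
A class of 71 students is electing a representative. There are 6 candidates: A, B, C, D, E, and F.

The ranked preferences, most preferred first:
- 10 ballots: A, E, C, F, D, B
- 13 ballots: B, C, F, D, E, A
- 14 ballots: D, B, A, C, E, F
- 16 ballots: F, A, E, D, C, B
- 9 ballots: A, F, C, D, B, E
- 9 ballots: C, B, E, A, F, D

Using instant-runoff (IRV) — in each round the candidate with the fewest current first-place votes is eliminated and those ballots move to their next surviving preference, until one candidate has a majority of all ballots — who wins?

Round 1: A 19, B 13, C 9, D 14, E 0, F 16. E eliminated.
Round 2: A 19, B 13, C 9, D 14, F 16. C eliminated.
Round 3: A 19, B 22, D 14, F 16. D eliminated.
Round 4: A 19, B 36, F 16. B has a majority (≥36).

B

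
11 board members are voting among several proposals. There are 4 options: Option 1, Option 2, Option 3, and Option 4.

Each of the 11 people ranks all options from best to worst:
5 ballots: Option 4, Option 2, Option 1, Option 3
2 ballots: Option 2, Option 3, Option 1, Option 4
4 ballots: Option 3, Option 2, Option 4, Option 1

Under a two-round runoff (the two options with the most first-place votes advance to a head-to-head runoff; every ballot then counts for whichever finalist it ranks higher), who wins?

Option 3

Round 1 first-place votes: Option 1 0, Option 2 2, Option 3 4, Option 4 5. Option 4 and Option 3 advance.
Runoff: Option 4 is ranked above Option 3 on 5 ballots, Option 3 above Option 4 on 6.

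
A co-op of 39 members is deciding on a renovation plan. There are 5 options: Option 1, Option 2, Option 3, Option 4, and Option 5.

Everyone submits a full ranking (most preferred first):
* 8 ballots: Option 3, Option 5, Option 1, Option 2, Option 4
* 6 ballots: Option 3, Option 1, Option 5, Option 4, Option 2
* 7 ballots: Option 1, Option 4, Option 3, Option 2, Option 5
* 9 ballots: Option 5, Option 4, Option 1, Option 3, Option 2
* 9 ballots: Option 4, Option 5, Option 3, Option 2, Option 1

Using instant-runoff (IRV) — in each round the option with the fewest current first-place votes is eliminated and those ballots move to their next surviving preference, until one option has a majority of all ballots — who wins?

Option 4

Round 1: Option 1 7, Option 2 0, Option 3 14, Option 4 9, Option 5 9. Option 2 eliminated.
Round 2: Option 1 7, Option 3 14, Option 4 9, Option 5 9. Option 1 eliminated.
Round 3: Option 3 14, Option 4 16, Option 5 9. Option 5 eliminated.
Round 4: Option 3 14, Option 4 25. Option 4 has a majority (≥20).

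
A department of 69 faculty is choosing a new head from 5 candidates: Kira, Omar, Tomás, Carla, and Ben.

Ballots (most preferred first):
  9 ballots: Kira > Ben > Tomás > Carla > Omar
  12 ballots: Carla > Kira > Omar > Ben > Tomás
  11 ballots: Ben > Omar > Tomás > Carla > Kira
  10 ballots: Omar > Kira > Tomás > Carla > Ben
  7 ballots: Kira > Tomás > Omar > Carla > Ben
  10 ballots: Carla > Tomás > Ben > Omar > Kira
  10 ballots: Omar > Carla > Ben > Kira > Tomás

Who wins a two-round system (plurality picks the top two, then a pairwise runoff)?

Round 1 first-place votes: Kira 16, Omar 20, Tomás 0, Carla 22, Ben 11. Carla and Omar advance.
Runoff: Carla is ranked above Omar on 31 ballots, Omar above Carla on 38.

Omar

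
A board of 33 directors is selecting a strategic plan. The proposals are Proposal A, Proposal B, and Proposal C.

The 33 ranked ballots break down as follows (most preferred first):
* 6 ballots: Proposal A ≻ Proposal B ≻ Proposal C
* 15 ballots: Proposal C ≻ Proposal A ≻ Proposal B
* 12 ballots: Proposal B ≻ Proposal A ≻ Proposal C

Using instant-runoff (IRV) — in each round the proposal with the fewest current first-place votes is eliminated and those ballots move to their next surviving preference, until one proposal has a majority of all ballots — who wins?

Proposal B

Round 1: Proposal A 6, Proposal B 12, Proposal C 15. Proposal A eliminated.
Round 2: Proposal B 18, Proposal C 15. Proposal B has a majority (≥17).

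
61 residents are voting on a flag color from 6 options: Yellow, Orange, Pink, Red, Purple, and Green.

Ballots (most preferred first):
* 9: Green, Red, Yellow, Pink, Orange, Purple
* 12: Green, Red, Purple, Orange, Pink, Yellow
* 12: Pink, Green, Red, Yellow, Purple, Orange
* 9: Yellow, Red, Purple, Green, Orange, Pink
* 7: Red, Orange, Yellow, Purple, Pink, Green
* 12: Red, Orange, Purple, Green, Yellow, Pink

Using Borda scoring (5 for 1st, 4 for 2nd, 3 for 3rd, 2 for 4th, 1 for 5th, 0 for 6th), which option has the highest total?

Yellow: 9×3 + 12×0 + 12×2 + 9×5 + 7×3 + 12×1 = 129
Orange: 9×1 + 12×2 + 12×0 + 9×1 + 7×4 + 12×4 = 118
Pink: 9×2 + 12×1 + 12×5 + 9×0 + 7×1 + 12×0 = 97
Red: 9×4 + 12×4 + 12×3 + 9×4 + 7×5 + 12×5 = 251
Purple: 9×0 + 12×3 + 12×1 + 9×3 + 7×2 + 12×3 = 125
Green: 9×5 + 12×5 + 12×4 + 9×2 + 7×0 + 12×2 = 195

Red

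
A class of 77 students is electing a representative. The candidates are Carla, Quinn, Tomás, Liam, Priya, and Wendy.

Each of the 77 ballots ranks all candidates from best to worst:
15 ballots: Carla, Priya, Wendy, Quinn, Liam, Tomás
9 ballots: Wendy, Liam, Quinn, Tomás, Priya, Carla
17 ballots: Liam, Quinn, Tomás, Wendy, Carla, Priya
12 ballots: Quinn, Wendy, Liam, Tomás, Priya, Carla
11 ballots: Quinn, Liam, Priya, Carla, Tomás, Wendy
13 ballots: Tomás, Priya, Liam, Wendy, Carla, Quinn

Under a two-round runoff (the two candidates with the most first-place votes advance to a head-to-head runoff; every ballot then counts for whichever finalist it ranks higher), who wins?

Liam

Round 1 first-place votes: Carla 15, Quinn 23, Tomás 13, Liam 17, Priya 0, Wendy 9. Quinn and Liam advance.
Runoff: Quinn is ranked above Liam on 38 ballots, Liam above Quinn on 39.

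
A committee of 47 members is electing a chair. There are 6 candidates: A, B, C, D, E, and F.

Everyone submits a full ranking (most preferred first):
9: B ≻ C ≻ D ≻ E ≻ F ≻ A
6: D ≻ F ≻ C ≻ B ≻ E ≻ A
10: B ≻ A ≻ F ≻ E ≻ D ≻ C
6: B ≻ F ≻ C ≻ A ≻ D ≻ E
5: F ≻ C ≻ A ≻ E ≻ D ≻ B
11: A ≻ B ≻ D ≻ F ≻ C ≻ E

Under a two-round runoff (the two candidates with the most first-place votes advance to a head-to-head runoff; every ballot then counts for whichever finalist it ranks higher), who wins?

Round 1 first-place votes: A 11, B 25, C 0, D 6, E 0, F 5. B and A advance.
Runoff: B is ranked above A on 31 ballots, A above B on 16.

B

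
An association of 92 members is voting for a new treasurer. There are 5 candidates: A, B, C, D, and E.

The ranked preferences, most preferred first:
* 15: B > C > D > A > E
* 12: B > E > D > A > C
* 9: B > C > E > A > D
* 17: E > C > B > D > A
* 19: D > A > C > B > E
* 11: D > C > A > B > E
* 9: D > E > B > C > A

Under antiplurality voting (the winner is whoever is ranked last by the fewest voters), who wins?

Last-place votes: A 26, B 0, C 12, D 9, E 45.

B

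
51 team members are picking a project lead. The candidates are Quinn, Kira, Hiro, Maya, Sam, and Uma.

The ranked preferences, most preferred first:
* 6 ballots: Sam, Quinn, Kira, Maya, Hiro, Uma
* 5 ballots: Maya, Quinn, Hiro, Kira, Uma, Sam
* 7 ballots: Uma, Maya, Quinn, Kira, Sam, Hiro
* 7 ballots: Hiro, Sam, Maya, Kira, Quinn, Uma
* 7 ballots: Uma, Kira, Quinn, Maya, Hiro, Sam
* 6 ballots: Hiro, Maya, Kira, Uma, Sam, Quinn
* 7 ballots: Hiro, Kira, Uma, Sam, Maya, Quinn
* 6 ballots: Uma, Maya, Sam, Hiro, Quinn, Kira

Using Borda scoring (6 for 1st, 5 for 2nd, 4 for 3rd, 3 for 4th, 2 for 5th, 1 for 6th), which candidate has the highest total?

Quinn: 6×5 + 5×5 + 7×4 + 7×2 + 7×4 + 6×1 + 7×1 + 6×2 = 150
Kira: 6×4 + 5×3 + 7×3 + 7×3 + 7×5 + 6×4 + 7×5 + 6×1 = 181
Hiro: 6×2 + 5×4 + 7×1 + 7×6 + 7×2 + 6×6 + 7×6 + 6×3 = 191
Maya: 6×3 + 5×6 + 7×5 + 7×4 + 7×3 + 6×5 + 7×2 + 6×5 = 206
Sam: 6×6 + 5×1 + 7×2 + 7×5 + 7×1 + 6×2 + 7×3 + 6×4 = 154
Uma: 6×1 + 5×2 + 7×6 + 7×1 + 7×6 + 6×3 + 7×4 + 6×6 = 189

Maya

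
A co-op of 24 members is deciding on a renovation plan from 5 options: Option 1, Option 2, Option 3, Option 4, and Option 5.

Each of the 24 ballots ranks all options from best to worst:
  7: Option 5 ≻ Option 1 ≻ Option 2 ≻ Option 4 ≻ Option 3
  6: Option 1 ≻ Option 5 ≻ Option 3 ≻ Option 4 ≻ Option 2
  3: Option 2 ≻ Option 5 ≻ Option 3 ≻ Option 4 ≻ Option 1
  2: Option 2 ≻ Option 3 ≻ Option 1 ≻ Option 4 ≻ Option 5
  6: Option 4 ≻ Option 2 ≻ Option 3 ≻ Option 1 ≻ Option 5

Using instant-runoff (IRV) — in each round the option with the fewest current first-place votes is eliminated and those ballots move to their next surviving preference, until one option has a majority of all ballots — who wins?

Round 1: Option 1 6, Option 2 5, Option 3 0, Option 4 6, Option 5 7. Option 3 eliminated.
Round 2: Option 1 6, Option 2 5, Option 4 6, Option 5 7. Option 2 eliminated.
Round 3: Option 1 8, Option 4 6, Option 5 10. Option 4 eliminated.
Round 4: Option 1 14, Option 5 10. Option 1 has a majority (≥13).

Option 1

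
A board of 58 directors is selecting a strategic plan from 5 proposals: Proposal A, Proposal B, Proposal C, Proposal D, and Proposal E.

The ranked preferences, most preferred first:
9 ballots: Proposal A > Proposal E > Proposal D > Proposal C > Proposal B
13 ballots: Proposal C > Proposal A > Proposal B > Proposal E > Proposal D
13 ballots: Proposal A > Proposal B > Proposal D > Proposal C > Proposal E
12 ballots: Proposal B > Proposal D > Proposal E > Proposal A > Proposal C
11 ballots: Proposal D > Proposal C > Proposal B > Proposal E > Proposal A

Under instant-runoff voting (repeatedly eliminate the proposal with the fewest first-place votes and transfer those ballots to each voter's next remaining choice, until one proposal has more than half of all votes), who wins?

Proposal A

Round 1: Proposal A 22, Proposal B 12, Proposal C 13, Proposal D 11, Proposal E 0. Proposal E eliminated.
Round 2: Proposal A 22, Proposal B 12, Proposal C 13, Proposal D 11. Proposal D eliminated.
Round 3: Proposal A 22, Proposal B 12, Proposal C 24. Proposal B eliminated.
Round 4: Proposal A 34, Proposal C 24. Proposal A has a majority (≥30).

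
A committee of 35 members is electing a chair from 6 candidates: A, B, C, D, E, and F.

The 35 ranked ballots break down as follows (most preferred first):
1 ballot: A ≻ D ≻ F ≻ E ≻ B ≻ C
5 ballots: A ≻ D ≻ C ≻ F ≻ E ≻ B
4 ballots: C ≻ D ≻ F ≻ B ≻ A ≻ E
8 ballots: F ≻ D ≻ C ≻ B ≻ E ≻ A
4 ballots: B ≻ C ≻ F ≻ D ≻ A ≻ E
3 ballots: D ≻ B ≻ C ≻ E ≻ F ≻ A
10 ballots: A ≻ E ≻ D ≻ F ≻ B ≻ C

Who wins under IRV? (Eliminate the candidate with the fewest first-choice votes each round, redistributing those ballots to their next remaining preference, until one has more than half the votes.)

F

Round 1: A 16, B 4, C 4, D 3, E 0, F 8. E eliminated.
Round 2: A 16, B 4, C 4, D 3, F 8. D eliminated.
Round 3: A 16, B 7, C 4, F 8. C eliminated.
Round 4: A 16, B 7, F 12. B eliminated.
Round 5: A 16, F 19. F has a majority (≥18).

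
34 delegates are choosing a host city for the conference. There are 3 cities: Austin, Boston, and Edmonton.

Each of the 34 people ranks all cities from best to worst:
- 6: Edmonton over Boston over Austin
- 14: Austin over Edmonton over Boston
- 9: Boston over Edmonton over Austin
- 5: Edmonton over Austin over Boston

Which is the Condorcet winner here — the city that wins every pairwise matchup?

Edmonton

Edmonton vs Austin: 20–14
Edmonton vs Boston: 25–9
Edmonton beats every other city.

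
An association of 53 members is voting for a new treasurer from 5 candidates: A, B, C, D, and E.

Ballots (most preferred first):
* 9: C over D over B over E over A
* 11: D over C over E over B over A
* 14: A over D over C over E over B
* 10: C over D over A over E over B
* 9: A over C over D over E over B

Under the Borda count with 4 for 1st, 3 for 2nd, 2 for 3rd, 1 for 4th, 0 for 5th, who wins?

A: 9×0 + 11×0 + 14×4 + 10×2 + 9×4 = 112
B: 9×2 + 11×1 + 14×0 + 10×0 + 9×0 = 29
C: 9×4 + 11×3 + 14×2 + 10×4 + 9×3 = 164
D: 9×3 + 11×4 + 14×3 + 10×3 + 9×2 = 161
E: 9×1 + 11×2 + 14×1 + 10×1 + 9×1 = 64

C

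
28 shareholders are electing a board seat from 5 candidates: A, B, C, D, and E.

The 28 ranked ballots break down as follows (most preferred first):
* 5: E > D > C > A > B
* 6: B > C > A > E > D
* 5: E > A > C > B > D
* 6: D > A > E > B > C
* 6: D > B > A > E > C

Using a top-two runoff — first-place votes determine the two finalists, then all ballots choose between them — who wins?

Round 1 first-place votes: A 0, B 6, C 0, D 12, E 10. D and E advance.
Runoff: D is ranked above E on 12 ballots, E above D on 16.

E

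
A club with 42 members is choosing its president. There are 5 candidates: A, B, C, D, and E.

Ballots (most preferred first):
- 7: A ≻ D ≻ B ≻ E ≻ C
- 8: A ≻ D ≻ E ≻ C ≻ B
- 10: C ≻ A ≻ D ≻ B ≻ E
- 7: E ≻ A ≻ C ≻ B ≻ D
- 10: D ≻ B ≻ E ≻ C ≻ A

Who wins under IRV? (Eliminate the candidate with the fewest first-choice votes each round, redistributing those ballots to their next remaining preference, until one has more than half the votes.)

Round 1: A 15, B 0, C 10, D 10, E 7. B eliminated.
Round 2: A 15, C 10, D 10, E 7. E eliminated.
Round 3: A 22, C 10, D 10. A has a majority (≥22).

A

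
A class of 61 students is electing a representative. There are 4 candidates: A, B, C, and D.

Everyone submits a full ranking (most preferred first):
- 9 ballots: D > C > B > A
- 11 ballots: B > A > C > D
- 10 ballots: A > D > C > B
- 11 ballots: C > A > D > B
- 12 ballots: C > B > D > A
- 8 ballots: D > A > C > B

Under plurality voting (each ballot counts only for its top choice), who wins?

C

First-place votes: A 10, B 11, C 23, D 17.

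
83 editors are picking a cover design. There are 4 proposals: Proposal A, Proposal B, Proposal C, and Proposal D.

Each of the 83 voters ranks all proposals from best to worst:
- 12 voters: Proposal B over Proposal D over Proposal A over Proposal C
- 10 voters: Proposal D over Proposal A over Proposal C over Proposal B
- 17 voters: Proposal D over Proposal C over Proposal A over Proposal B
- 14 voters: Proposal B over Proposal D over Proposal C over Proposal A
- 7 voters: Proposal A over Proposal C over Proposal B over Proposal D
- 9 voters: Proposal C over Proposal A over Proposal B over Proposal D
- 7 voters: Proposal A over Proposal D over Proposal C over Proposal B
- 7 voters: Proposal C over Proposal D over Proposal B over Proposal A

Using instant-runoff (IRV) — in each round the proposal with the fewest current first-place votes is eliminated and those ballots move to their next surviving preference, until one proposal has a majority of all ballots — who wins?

Round 1: Proposal A 14, Proposal B 26, Proposal C 16, Proposal D 27. Proposal A eliminated.
Round 2: Proposal B 26, Proposal C 23, Proposal D 34. Proposal C eliminated.
Round 3: Proposal B 42, Proposal D 41. Proposal B has a majority (≥42).

Proposal B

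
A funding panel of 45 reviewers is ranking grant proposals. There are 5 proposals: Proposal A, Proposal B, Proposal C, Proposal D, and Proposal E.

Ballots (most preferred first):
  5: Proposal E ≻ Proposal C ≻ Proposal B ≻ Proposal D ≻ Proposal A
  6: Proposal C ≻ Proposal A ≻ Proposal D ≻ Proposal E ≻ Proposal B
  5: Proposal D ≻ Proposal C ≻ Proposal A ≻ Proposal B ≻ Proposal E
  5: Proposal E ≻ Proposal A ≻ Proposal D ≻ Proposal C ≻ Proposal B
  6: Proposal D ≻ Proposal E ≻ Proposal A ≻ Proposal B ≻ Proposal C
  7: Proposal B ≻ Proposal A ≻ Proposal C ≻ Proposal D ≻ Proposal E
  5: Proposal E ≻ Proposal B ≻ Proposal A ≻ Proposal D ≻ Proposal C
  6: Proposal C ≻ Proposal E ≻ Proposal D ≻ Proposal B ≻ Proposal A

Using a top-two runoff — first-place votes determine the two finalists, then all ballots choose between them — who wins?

Round 1 first-place votes: Proposal A 0, Proposal B 7, Proposal C 12, Proposal D 11, Proposal E 15. Proposal E and Proposal C advance.
Runoff: Proposal E is ranked above Proposal C on 21 ballots, Proposal C above Proposal E on 24.

Proposal C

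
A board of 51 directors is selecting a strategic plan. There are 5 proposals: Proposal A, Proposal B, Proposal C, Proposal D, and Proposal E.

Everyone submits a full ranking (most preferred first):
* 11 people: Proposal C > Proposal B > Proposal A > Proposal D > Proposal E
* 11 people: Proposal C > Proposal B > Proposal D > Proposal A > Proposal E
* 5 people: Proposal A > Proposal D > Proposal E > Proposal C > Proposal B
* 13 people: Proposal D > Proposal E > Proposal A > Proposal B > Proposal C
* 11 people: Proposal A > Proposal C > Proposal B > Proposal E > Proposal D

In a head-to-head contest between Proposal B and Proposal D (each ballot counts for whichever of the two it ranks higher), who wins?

Proposal B is ranked above Proposal D on 33 ballots; Proposal D above Proposal B on 18.

Proposal B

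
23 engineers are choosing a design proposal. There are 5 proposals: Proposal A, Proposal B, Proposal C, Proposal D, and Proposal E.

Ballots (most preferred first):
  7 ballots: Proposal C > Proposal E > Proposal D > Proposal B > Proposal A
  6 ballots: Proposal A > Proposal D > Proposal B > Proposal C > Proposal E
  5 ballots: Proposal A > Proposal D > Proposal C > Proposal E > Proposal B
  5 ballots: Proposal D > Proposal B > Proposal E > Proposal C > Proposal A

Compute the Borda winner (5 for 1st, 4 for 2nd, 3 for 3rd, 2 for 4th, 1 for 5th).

Proposal A: 7×1 + 6×5 + 5×5 + 5×1 = 67
Proposal B: 7×2 + 6×3 + 5×1 + 5×4 = 57
Proposal C: 7×5 + 6×2 + 5×3 + 5×2 = 72
Proposal D: 7×3 + 6×4 + 5×4 + 5×5 = 90
Proposal E: 7×4 + 6×1 + 5×2 + 5×3 = 59

Proposal D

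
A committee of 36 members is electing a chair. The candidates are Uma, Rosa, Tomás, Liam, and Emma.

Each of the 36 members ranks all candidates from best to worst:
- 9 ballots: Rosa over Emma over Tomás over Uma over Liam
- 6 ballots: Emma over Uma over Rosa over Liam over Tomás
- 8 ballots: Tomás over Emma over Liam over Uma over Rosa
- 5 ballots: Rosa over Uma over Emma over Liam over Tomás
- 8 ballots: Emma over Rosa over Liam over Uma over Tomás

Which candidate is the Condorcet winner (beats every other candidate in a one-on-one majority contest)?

Emma

Emma vs Uma: 31–5
Emma vs Rosa: 22–14
Emma vs Tomás: 28–8
Emma vs Liam: 36–0
Emma beats every other candidate.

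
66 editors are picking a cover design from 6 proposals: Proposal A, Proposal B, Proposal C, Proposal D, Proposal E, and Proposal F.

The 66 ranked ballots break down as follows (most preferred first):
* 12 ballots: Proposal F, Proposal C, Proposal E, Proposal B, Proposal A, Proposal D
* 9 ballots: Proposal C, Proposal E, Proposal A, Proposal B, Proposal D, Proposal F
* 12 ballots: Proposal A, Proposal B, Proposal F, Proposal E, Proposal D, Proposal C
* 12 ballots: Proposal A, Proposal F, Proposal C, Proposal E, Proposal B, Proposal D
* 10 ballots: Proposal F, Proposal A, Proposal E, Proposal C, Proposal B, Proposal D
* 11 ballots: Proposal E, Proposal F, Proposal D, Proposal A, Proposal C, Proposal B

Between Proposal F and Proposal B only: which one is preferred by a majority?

Proposal F

Proposal F is ranked above Proposal B on 45 ballots; Proposal B above Proposal F on 21.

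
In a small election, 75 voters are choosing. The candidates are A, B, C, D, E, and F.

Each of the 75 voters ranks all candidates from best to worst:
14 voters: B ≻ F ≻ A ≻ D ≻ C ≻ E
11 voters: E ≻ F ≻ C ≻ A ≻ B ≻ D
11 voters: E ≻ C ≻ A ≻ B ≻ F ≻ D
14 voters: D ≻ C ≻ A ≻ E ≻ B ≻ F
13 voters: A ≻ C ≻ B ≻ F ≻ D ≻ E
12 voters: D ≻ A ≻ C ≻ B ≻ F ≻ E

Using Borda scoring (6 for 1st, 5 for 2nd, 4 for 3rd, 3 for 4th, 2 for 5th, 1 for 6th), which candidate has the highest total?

A

A: 14×4 + 11×3 + 11×4 + 14×4 + 13×6 + 12×5 = 327
B: 14×6 + 11×2 + 11×3 + 14×2 + 13×4 + 12×3 = 255
C: 14×2 + 11×4 + 11×5 + 14×5 + 13×5 + 12×4 = 310
D: 14×3 + 11×1 + 11×1 + 14×6 + 13×2 + 12×6 = 246
E: 14×1 + 11×6 + 11×6 + 14×3 + 13×1 + 12×1 = 213
F: 14×5 + 11×5 + 11×2 + 14×1 + 13×3 + 12×2 = 224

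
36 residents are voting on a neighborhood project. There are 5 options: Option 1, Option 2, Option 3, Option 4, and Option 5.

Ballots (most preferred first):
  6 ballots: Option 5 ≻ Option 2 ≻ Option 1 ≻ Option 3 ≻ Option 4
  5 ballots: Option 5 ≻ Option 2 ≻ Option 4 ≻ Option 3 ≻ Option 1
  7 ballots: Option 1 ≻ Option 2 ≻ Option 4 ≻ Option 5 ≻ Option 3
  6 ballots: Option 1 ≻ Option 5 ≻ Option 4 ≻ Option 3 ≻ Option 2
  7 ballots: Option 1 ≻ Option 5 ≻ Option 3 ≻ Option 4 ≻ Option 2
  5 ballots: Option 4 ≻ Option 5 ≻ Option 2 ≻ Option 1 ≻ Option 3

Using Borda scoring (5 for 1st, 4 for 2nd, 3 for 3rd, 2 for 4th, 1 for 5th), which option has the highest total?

Option 1: 6×3 + 5×1 + 7×5 + 6×5 + 7×5 + 5×2 = 133
Option 2: 6×4 + 5×4 + 7×4 + 6×1 + 7×1 + 5×3 = 100
Option 3: 6×2 + 5×2 + 7×1 + 6×2 + 7×3 + 5×1 = 67
Option 4: 6×1 + 5×3 + 7×3 + 6×3 + 7×2 + 5×5 = 99
Option 5: 6×5 + 5×5 + 7×2 + 6×4 + 7×4 + 5×4 = 141

Option 5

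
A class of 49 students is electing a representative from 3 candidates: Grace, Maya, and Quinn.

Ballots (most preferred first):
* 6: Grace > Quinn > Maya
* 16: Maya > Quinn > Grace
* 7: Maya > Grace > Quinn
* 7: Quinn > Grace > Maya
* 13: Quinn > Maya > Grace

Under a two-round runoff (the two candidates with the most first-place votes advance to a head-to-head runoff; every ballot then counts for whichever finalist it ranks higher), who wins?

Round 1 first-place votes: Grace 6, Maya 23, Quinn 20. Maya and Quinn advance.
Runoff: Maya is ranked above Quinn on 23 ballots, Quinn above Maya on 26.

Quinn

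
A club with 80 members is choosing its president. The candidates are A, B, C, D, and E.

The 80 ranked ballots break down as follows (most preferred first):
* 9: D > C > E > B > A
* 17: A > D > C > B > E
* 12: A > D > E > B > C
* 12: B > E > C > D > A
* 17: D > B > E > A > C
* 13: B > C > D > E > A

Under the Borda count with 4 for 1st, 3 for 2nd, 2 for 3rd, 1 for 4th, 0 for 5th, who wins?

A: 9×0 + 17×4 + 12×4 + 12×0 + 17×1 + 13×0 = 133
B: 9×1 + 17×1 + 12×1 + 12×4 + 17×3 + 13×4 = 189
C: 9×3 + 17×2 + 12×0 + 12×2 + 17×0 + 13×3 = 124
D: 9×4 + 17×3 + 12×3 + 12×1 + 17×4 + 13×2 = 229
E: 9×2 + 17×0 + 12×2 + 12×3 + 17×2 + 13×1 = 125

D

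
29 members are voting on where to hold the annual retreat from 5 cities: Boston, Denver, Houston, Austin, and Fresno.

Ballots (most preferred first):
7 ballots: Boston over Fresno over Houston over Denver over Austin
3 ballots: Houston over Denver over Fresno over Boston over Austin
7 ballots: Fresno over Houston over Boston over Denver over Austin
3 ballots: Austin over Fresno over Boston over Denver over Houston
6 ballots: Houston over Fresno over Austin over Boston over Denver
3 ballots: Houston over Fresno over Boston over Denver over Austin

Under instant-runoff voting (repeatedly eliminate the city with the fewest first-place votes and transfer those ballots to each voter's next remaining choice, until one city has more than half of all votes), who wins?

Fresno

Round 1: Boston 7, Denver 0, Houston 12, Austin 3, Fresno 7. Denver eliminated.
Round 2: Boston 7, Houston 12, Austin 3, Fresno 7. Austin eliminated.
Round 3: Boston 7, Houston 12, Fresno 10. Boston eliminated.
Round 4: Houston 12, Fresno 17. Fresno has a majority (≥15).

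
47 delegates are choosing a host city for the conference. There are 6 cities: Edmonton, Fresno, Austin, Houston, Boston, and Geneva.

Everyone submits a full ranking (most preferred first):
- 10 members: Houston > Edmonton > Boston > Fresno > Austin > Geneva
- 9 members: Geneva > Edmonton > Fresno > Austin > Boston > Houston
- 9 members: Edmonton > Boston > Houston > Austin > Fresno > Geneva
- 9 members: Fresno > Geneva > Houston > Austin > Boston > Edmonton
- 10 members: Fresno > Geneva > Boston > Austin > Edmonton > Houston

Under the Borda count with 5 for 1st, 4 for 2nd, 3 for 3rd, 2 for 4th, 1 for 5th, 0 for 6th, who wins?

Edmonton: 10×4 + 9×4 + 9×5 + 9×0 + 10×1 = 131
Fresno: 10×2 + 9×3 + 9×1 + 9×5 + 10×5 = 151
Austin: 10×1 + 9×2 + 9×2 + 9×2 + 10×2 = 84
Houston: 10×5 + 9×0 + 9×3 + 9×3 + 10×0 = 104
Boston: 10×3 + 9×1 + 9×4 + 9×1 + 10×3 = 114
Geneva: 10×0 + 9×5 + 9×0 + 9×4 + 10×4 = 121

Fresno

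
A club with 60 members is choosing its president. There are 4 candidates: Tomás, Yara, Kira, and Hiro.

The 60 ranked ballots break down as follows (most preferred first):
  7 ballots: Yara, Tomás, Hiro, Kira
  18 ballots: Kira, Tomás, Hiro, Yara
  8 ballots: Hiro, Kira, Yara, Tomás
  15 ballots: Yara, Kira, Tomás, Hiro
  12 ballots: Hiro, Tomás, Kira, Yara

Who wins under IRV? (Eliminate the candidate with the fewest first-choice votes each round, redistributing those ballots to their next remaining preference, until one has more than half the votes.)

Hiro

Round 1: Tomás 0, Yara 22, Kira 18, Hiro 20. Tomás eliminated.
Round 2: Yara 22, Kira 18, Hiro 20. Kira eliminated.
Round 3: Yara 22, Hiro 38. Hiro has a majority (≥31).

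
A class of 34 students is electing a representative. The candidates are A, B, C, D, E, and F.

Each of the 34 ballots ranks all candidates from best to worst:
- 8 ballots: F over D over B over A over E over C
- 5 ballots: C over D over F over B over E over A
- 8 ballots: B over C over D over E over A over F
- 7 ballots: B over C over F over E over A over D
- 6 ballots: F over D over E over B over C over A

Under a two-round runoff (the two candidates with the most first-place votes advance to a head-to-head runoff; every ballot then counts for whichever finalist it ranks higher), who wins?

F

Round 1 first-place votes: A 0, B 15, C 5, D 0, E 0, F 14. B and F advance.
Runoff: B is ranked above F on 15 ballots, F above B on 19.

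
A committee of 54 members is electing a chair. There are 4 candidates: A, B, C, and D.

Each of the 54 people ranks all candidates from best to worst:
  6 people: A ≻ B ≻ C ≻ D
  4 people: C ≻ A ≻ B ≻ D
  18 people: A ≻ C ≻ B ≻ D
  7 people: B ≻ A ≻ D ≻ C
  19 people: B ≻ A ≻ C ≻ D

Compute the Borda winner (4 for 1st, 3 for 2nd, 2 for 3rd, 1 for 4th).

A

A: 6×4 + 4×3 + 18×4 + 7×3 + 19×3 = 186
B: 6×3 + 4×2 + 18×2 + 7×4 + 19×4 = 166
C: 6×2 + 4×4 + 18×3 + 7×1 + 19×2 = 127
D: 6×1 + 4×1 + 18×1 + 7×2 + 19×1 = 61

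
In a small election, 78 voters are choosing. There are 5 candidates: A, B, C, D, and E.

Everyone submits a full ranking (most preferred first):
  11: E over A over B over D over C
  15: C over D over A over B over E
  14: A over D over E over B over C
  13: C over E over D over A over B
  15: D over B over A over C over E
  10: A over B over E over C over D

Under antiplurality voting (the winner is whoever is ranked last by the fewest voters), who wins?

A

Last-place votes: A 0, B 13, C 25, D 10, E 30.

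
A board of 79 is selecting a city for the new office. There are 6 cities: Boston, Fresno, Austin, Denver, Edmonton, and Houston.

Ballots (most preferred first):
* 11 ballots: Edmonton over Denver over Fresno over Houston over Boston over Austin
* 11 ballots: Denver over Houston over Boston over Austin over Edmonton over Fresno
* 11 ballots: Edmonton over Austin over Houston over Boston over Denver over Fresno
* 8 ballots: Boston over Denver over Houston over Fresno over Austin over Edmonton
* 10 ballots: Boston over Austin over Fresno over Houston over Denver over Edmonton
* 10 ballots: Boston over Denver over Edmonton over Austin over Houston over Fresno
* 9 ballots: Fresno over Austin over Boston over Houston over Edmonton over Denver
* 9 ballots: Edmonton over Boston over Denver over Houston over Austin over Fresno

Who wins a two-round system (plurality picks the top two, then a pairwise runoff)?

Boston

Round 1 first-place votes: Boston 28, Fresno 9, Austin 0, Denver 11, Edmonton 31, Houston 0. Edmonton and Boston advance.
Runoff: Edmonton is ranked above Boston on 31 ballots, Boston above Edmonton on 48.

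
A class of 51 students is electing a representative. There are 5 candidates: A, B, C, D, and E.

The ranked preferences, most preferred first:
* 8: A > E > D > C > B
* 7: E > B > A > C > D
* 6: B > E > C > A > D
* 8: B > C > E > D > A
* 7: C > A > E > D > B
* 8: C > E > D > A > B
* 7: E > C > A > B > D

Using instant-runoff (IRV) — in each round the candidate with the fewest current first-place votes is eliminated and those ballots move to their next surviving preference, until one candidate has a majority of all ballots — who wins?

E

Round 1: A 8, B 14, C 15, D 0, E 14. D eliminated.
Round 2: A 8, B 14, C 15, E 14. A eliminated.
Round 3: B 14, C 15, E 22. B eliminated.
Round 4: C 23, E 28. E has a majority (≥26).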